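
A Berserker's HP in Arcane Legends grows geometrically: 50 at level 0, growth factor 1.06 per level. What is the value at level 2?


value = base * growth^level
= 50 * 1.06^2
= 50 * 1.1236
= 56.18

56.18 HP


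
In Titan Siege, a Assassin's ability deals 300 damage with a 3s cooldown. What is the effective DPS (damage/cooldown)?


DPS = damage / cooldown
= 300 / 3
= 100.00

100.00 DPS


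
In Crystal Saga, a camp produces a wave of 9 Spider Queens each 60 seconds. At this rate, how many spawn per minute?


Spawns per minute = count * (60 / interval)
= 9 * (60 / 60)
= 9 * 1.0
= 9.0

9.0 per minute


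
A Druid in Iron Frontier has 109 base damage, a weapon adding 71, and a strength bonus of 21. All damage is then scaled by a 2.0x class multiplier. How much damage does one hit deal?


Sum base + weapon + str = 109 + 71 + 21 = 201
Multiply by 2.0:
201 * 2.0 = 402.0

402.0 damage


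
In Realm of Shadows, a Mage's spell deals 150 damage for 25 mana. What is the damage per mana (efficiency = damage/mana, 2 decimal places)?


Efficiency = damage / mana
= 150 / 25
= 6.00

6.00 dmg/mana


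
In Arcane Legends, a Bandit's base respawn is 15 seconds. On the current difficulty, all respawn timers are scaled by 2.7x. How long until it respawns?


Respawn time = base * multiplier
= 15 * 2.7
= 40.5 seconds

40.5 seconds


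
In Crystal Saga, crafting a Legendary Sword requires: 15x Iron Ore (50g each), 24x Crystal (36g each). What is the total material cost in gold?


Cost breakdown:
  Iron Ore: 15 * 50 = 750
  Crystal: 24 * 36 = 864
Total = 750 + 864 = 1614

1614 gold


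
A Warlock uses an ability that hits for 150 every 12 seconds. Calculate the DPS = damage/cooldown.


DPS = damage / cooldown
= 150 / 12
= 12.50

12.50 DPS


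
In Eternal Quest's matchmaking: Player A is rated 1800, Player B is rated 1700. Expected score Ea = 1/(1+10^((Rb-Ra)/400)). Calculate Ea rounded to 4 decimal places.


Elo expected score: Ea = 1/(1 + 10^((Rb-Ra)/400))
Rb - Ra = 1700 - 1800 = -100
(Rb-Ra)/400 = -100/400 = -0.25
10^-0.25 = 0.562341
Ea = 1/(1 + 0.562341) = 1/1.562341 = 0.6401

0.6401


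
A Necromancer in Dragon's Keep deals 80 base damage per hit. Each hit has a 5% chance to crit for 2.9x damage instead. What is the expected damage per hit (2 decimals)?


E[dmg] = base * (1 + crit_chance * (crit_mult - 1))
cc as decimal = 5/100 = 0.05
cm - 1 = 2.9 - 1 = 1.9
Bonus factor = 0.05 * 1.9 = 0.095
Total multiplier = 1 + 0.095 = 1.095
Expected damage = 80 * 1.095 = 87.60

87.60 damage


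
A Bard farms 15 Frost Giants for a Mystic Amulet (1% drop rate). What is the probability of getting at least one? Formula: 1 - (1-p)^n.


P(at least one) = 1 - P(none) = 1 - (1-p)^n
p = 1/100 = 0.01
1 - p = 0.99
(1 - p)^15 = 0.99^15 = 0.860058
P(at least one) = 1 - 0.860058 = 0.1399

0.1399


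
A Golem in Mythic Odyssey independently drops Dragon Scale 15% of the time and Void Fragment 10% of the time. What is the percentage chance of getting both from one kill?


For independent events, P(both) = P(A) * P(B)
= 15% * 10%
= 150 / 100 %
= 1.5%

1.5%


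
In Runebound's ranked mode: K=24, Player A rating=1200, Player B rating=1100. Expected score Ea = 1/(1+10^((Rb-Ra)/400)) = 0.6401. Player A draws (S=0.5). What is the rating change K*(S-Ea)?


Elo update: delta = K * (S - Ea), where S = 0.5 (draws)
S - Ea = 0.5 - 0.6401 = -0.1401
Rating change = 24 * -0.1401
= -3.36

-3.36 rating points


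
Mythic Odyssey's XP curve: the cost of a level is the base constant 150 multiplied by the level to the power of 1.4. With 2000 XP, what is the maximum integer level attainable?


XP = 150 * level^1.4, so level = (XP / 150)^(1/1.4)
= (2000 / 150)^(1/1.4)
= 13.3333^0.7143
= 6.361
Floor: level = 6

level 6


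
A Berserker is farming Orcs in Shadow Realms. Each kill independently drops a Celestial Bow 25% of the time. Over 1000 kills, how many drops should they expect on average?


Expected drops = kills * (drop_rate / 100)
= 1000 * (25 / 100)
= 1000 * 0.25
= 250.0

250.0 drops


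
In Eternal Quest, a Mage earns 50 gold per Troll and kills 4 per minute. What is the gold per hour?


Gold per minute = 50 * 4 = 200
Gold per hour = 200 * 60 = 12000

12000 gold/hour


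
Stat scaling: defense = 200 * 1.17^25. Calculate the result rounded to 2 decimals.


value = base * growth^level
= 200 * 1.17^25
= 200 * 50.657826
= 10131.57

10131.57 defense


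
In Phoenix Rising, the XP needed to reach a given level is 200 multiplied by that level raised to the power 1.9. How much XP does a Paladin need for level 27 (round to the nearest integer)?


XP = 200 * level^1.9
Substitute level = 27:
XP = 200 * 27^1.9
= 200 * 524.3136
= 104863

104863 XP


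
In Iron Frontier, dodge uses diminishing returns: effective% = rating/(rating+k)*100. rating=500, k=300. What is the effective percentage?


effective% = rating / (rating + k) * 100
= 500 / (500 + 300) * 100
= 500 / 800 * 100
= 0.625 * 100
= 62.50%

62.50%


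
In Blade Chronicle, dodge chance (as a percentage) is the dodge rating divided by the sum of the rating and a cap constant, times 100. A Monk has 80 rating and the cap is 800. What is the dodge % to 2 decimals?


dodge% = 80 / (80 + 800) * 100
= 80 / 880 * 100
= 0.090909 * 100
= 9.09%

9.09%


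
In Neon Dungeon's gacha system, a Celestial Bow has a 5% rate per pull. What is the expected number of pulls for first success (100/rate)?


Expected pulls for a geometric distribution = 1/p = 100 / rate%
= 100 / 5
= 20.0

20.0 pulls


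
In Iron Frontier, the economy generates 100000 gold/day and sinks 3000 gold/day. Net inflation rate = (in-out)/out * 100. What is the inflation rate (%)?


Net gold = 100000 - 3000 = 97000
Inflation rate = net / sunk * 100 = 97000 / 3000 * 100
= 32.333333 * 100
= 3233.33%

3233.33%


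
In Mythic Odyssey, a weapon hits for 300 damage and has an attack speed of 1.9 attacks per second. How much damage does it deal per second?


DPS = damage * attack_speed
= 300 * 1.9
= 570.0

570.0 DPS


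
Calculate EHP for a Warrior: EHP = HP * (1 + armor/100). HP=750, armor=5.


EHP = 750 * (1 + 5/100)
= 750 * (1 + 0.05)
= 750 * 1.05
= 787.5

787.5 EHP


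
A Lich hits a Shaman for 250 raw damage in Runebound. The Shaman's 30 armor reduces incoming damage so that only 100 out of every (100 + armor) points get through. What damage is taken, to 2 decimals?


actual = 250 * 100 / (100 + 30)
= 250 * 100 / 130
= 25000 / 130
= 192.31

192.31 damage


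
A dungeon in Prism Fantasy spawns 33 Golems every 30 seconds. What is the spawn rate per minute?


Spawns per minute = count * (60 / interval)
= 33 * (60 / 30)
= 33 * 2.0
= 66.0

66.0 per minute


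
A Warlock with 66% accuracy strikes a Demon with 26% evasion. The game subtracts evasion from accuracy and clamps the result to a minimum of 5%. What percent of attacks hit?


accuracy - evasion = 66 - 26 = 40
Apply floor: max(40, 5) = 40
Hit chance = 40%

40%


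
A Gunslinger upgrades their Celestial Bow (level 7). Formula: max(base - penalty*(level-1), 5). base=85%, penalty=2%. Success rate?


raw_rate = 85 - 2 * (7 - 1)
= 85 - 2 * 6
= 85 - 12
= 73
Apply floor: max(73, 5) = 73%

73%


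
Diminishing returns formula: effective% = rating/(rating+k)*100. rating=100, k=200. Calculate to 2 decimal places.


effective% = rating / (rating + k) * 100
= 100 / (100 + 200) * 100
= 100 / 300 * 100
= 0.333333 * 100
= 33.33%

33.33%


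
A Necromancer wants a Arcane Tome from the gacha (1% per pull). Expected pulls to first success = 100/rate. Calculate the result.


Expected pulls for a geometric distribution = 1/p = 100 / rate%
= 100 / 1
= 100.0

100.0 pulls


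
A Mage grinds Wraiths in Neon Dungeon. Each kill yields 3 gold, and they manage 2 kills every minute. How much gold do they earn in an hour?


Gold per minute = 3 * 2 = 6
Gold per hour = 6 * 60 = 360

360 gold/hour


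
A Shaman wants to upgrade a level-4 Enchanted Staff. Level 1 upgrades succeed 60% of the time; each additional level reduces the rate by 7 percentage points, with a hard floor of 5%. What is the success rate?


raw_rate = 60 - 7 * (4 - 1)
= 60 - 7 * 3
= 60 - 21
= 39
Apply floor: max(39, 5) = 39%

39%


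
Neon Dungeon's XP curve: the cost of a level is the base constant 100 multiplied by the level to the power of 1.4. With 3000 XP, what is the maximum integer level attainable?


XP = 100 * level^1.4, so level = (XP / 100)^(1/1.4)
= (3000 / 100)^(1/1.4)
= 30.0^0.7143
= 11.3524
Floor: level = 11

level 11


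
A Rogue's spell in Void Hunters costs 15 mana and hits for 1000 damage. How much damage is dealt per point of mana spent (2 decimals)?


Efficiency = damage / mana
= 1000 / 15
= 66.67

66.67 dmg/mana


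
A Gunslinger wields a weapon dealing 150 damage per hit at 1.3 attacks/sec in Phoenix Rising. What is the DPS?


DPS = damage * attack_speed
= 150 * 1.3
= 195.0

195.0 DPS


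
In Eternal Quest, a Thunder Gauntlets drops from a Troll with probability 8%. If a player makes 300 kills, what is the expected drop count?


Expected drops = kills * (drop_rate / 100)
= 300 * (8 / 100)
= 300 * 0.08
= 24.0

24.0 drops


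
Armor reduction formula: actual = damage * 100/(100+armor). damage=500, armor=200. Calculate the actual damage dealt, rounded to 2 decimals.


actual = 500 * 100 / (100 + 200)
= 500 * 100 / 300
= 50000 / 300
= 166.67

166.67 damage


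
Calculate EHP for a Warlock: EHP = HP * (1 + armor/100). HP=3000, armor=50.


EHP = 3000 * (1 + 50/100)
= 3000 * (1 + 0.5)
= 3000 * 1.5
= 4500.0

4500.0 EHP


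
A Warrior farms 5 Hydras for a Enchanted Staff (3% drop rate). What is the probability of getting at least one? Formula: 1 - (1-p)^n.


P(at least one) = 1 - P(none) = 1 - (1-p)^n
p = 3/100 = 0.03
1 - p = 0.97
(1 - p)^5 = 0.97^5 = 0.858734
P(at least one) = 1 - 0.858734 = 0.1413

0.1413


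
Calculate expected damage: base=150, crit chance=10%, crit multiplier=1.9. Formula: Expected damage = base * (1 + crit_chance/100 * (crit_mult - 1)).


E[dmg] = base * (1 + crit_chance * (crit_mult - 1))
cc as decimal = 10/100 = 0.1
cm - 1 = 1.9 - 1 = 0.9
Bonus factor = 0.1 * 0.9 = 0.09
Total multiplier = 1 + 0.09 = 1.09
Expected damage = 150 * 1.09 = 163.50

163.50 damage


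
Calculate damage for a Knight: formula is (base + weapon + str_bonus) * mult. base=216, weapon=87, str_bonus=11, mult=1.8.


Sum base + weapon + str = 216 + 87 + 11 = 314
Multiply by 1.8:
314 * 1.8 = 565.2

565.2 damage


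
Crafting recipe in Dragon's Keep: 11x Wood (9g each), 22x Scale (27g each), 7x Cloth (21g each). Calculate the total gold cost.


Cost breakdown:
  Wood: 11 * 9 = 99
  Scale: 22 * 27 = 594
  Cloth: 7 * 21 = 147
Total = 99 + 594 + 147 = 840

840 gold


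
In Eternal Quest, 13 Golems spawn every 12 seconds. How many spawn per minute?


Spawns per minute = count * (60 / interval)
= 13 * (60 / 12)
= 13 * 5.0
= 65.0

65.0 per minute


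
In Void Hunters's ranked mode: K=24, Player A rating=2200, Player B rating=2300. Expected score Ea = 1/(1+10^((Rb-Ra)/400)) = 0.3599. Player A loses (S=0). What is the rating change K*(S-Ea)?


Elo update: delta = K * (S - Ea), where S = 0 (loses)
S - Ea = 0 - 0.3599 = -0.3599
Rating change = 24 * -0.3599
= -8.64

-8.64 rating points


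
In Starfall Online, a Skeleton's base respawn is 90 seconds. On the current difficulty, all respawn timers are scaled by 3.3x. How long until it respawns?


Respawn time = base * multiplier
= 90 * 3.3
= 297.0 seconds

297.0 seconds


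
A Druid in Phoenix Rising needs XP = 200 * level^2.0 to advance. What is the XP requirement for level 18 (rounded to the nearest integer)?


XP = 200 * level^2.0
Substitute level = 18:
XP = 200 * 18^2.0
= 200 * 324.0
= 64800

64800 XP


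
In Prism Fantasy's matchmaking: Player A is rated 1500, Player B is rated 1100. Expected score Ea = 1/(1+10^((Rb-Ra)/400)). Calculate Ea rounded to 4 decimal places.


Elo expected score: Ea = 1/(1 + 10^((Rb-Ra)/400))
Rb - Ra = 1100 - 1500 = -400
(Rb-Ra)/400 = -400/400 = -1.0
10^-1.0 = 0.1
Ea = 1/(1 + 0.1) = 1/1.1 = 0.9091

0.9091


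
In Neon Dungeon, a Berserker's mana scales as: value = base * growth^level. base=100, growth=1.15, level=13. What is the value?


value = base * growth^level
= 100 * 1.15^13
= 100 * 6.152788
= 615.28

615.28 mana


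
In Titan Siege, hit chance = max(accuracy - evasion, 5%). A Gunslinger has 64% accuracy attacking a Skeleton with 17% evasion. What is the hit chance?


accuracy - evasion = 64 - 17 = 47
Apply floor: max(47, 5) = 47
Hit chance = 47%

47%


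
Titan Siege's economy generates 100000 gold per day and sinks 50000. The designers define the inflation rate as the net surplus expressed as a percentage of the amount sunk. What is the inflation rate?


Net gold = 100000 - 50000 = 50000
Inflation rate = net / sunk * 100 = 50000 / 50000 * 100
= 1.0 * 100
= 100.00%

100.00%


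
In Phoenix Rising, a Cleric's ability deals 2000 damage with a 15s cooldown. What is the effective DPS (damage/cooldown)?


DPS = damage / cooldown
= 2000 / 15
= 133.33

133.33 DPS


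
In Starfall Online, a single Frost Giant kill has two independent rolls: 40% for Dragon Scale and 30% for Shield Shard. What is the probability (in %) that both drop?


For independent events, P(both) = P(A) * P(B)
= 40% * 30%
= 1200 / 100 %
= 12.0%

12.0%


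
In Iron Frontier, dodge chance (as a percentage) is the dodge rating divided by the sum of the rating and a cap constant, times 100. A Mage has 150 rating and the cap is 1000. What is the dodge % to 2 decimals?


dodge% = 150 / (150 + 1000) * 100
= 150 / 1150 * 100
= 0.130435 * 100
= 13.04%

13.04%


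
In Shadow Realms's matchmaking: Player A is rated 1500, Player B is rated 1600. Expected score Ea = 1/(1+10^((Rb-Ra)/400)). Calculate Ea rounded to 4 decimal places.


Elo expected score: Ea = 1/(1 + 10^((Rb-Ra)/400))
Rb - Ra = 1600 - 1500 = 100
(Rb-Ra)/400 = 100/400 = 0.25
10^0.25 = 1.778279
Ea = 1/(1 + 1.778279) = 1/2.778279 = 0.3599

0.3599


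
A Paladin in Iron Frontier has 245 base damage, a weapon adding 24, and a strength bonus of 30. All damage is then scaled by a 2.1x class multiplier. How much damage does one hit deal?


Sum base + weapon + str = 245 + 24 + 30 = 299
Multiply by 2.1:
299 * 2.1 = 627.9

627.9 damage


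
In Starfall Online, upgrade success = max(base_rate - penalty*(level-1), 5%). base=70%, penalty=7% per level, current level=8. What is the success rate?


raw_rate = 70 - 7 * (8 - 1)
= 70 - 7 * 7
= 70 - 49
= 21
Apply floor: max(21, 5) = 21%

21%


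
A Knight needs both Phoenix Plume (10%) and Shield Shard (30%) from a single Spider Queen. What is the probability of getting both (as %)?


For independent events, P(both) = P(A) * P(B)
= 10% * 30%
= 300 / 100 %
= 3.0%

3.0%


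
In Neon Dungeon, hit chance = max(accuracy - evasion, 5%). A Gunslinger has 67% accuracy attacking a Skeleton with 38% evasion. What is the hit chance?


accuracy - evasion = 67 - 38 = 29
Apply floor: max(29, 5) = 29
Hit chance = 29%

29%


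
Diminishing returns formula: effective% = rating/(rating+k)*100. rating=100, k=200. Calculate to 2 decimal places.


effective% = rating / (rating + k) * 100
= 100 / (100 + 200) * 100
= 100 / 300 * 100
= 0.333333 * 100
= 33.33%

33.33%


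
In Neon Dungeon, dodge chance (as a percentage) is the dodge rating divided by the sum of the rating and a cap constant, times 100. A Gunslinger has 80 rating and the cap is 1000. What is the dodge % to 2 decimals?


dodge% = 80 / (80 + 1000) * 100
= 80 / 1080 * 100
= 0.074074 * 100
= 7.41%

7.41%


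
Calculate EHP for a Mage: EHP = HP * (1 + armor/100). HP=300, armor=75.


EHP = 300 * (1 + 75/100)
= 300 * (1 + 0.75)
= 300 * 1.75
= 525.0

525.0 EHP


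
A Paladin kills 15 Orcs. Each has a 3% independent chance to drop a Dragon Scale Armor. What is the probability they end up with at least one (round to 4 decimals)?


P(at least one) = 1 - P(none) = 1 - (1-p)^n
p = 3/100 = 0.03
1 - p = 0.97
(1 - p)^15 = 0.97^15 = 0.633251
P(at least one) = 1 - 0.633251 = 0.3667

0.3667


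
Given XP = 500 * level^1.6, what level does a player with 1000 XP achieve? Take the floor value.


XP = 500 * level^1.6, so level = (XP / 500)^(1/1.6)
= (1000 / 500)^(1/1.6)
= 2.0^0.625
= 1.5422
Floor: level = 1

level 1


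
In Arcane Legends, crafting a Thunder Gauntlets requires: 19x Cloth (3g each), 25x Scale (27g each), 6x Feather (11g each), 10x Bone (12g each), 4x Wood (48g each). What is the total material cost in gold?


Cost breakdown:
  Cloth: 19 * 3 = 57
  Scale: 25 * 27 = 675
  Feather: 6 * 11 = 66
  Bone: 10 * 12 = 120
  Wood: 4 * 48 = 192
Total = 57 + 675 + 66 + 120 + 192 = 1110

1110 gold


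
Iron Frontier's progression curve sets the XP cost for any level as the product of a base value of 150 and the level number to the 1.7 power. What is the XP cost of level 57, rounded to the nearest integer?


XP = 150 * level^1.7
Substitute level = 57:
XP = 150 * 57^1.7
= 150 * 966.0225
= 144903

144903 XP


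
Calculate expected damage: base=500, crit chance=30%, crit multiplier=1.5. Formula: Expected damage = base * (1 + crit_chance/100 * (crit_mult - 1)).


E[dmg] = base * (1 + crit_chance * (crit_mult - 1))
cc as decimal = 30/100 = 0.3
cm - 1 = 1.5 - 1 = 0.5
Bonus factor = 0.3 * 0.5 = 0.15
Total multiplier = 1 + 0.15 = 1.15
Expected damage = 500 * 1.15 = 575.00

575.00 damage


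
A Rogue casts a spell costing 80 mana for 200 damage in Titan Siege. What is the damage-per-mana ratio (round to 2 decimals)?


Efficiency = damage / mana
= 200 / 80
= 2.50

2.50 dmg/mana


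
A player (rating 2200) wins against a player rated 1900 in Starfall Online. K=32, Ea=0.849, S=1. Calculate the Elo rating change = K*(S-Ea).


Elo update: delta = K * (S - Ea), where S = 1 (wins)
S - Ea = 1 - 0.849 = 0.151
Rating change = 32 * 0.151
= 4.83

4.83 rating points


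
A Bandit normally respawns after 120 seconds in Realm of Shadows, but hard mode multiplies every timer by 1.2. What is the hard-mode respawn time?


Respawn time = base * multiplier
= 120 * 1.2
= 144.0 seconds

144.0 seconds


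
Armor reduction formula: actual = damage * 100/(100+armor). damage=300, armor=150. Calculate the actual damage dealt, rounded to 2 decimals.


actual = 300 * 100 / (100 + 150)
= 300 * 100 / 250
= 30000 / 250
= 120.00

120.00 damage


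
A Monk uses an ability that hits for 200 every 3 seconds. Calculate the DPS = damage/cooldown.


DPS = damage / cooldown
= 200 / 3
= 66.67

66.67 DPS


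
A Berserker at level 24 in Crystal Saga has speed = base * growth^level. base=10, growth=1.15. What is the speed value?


value = base * growth^level
= 10 * 1.15^24
= 10 * 28.625176
= 286.25

286.25 speed


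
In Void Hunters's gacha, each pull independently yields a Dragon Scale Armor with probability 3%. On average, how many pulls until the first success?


Expected pulls for a geometric distribution = 1/p = 100 / rate%
= 100 / 3
= 33.33

33.33 pulls


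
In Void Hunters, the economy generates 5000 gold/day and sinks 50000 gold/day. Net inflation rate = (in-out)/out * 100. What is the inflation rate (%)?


Net gold = 5000 - 50000 = -45000
Inflation rate = net / sunk * 100 = -45000 / 50000 * 100
= -0.9 * 100
= -90.00%

-90.00%


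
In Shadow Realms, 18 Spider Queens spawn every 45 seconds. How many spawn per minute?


Spawns per minute = count * (60 / interval)
= 18 * (60 / 45)
= 18 * 1.3333
= 24.0

24.0 per minute


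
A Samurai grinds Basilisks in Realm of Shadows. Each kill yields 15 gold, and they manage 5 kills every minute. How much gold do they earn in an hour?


Gold per minute = 15 * 5 = 75
Gold per hour = 75 * 60 = 4500

4500 gold/hour


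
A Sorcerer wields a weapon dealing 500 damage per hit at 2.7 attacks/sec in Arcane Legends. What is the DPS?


DPS = damage * attack_speed
= 500 * 2.7
= 1350.0

1350.0 DPS


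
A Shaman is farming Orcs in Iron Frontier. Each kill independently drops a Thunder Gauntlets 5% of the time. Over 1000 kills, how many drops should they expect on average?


Expected drops = kills * (drop_rate / 100)
= 1000 * (5 / 100)
= 1000 * 0.05
= 50.0

50.0 drops


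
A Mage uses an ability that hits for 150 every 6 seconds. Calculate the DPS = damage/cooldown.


DPS = damage / cooldown
= 150 / 6
= 25.00

25.00 DPS


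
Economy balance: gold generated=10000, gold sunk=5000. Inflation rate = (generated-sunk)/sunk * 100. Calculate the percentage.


Net gold = 10000 - 5000 = 5000
Inflation rate = net / sunk * 100 = 5000 / 5000 * 100
= 1.0 * 100
= 100.00%

100.00%


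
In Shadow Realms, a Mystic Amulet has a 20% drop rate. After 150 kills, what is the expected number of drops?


Expected drops = kills * (drop_rate / 100)
= 150 * (20 / 100)
= 150 * 0.2
= 30.0

30.0 drops


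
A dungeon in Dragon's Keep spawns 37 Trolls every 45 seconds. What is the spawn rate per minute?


Spawns per minute = count * (60 / interval)
= 37 * (60 / 45)
= 37 * 1.3333
= 49.33

49.33 per minute


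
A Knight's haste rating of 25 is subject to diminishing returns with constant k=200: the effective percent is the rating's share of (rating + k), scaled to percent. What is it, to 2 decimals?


effective% = rating / (rating + k) * 100
= 25 / (25 + 200) * 100
= 25 / 225 * 100
= 0.111111 * 100
= 11.11%

11.11%


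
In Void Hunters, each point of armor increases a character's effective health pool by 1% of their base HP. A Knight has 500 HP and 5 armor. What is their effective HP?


EHP = 500 * (1 + 5/100)
= 500 * (1 + 0.05)
= 500 * 1.05
= 525.0

525.0 EHP


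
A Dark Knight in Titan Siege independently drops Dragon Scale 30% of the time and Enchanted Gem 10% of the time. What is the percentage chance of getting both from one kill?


For independent events, P(both) = P(A) * P(B)
= 30% * 10%
= 300 / 100 %
= 3.0%

3.0%


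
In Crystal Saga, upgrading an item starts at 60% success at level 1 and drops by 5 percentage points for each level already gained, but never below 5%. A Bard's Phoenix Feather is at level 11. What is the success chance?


raw_rate = 60 - 5 * (11 - 1)
= 60 - 5 * 10
= 60 - 50
= 10
Apply floor: max(10, 5) = 10%

10%


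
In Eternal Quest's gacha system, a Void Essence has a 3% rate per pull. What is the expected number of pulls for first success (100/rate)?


Expected pulls for a geometric distribution = 1/p = 100 / rate%
= 100 / 3
= 33.33

33.33 pulls


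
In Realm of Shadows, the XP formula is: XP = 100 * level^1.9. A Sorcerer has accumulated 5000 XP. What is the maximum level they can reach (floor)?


XP = 100 * level^1.9, so level = (XP / 100)^(1/1.9)
= (5000 / 100)^(1/1.9)
= 50.0^0.5263
= 7.8378
Floor: level = 7

level 7


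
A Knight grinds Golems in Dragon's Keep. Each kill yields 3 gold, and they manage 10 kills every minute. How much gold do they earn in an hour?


Gold per minute = 3 * 10 = 30
Gold per hour = 30 * 60 = 1800

1800 gold/hour


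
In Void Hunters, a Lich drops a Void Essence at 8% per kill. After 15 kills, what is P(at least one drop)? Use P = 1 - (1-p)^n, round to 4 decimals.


P(at least one) = 1 - P(none) = 1 - (1-p)^n
p = 8/100 = 0.08
1 - p = 0.92
(1 - p)^15 = 0.92^15 = 0.286297
P(at least one) = 1 - 0.286297 = 0.7137

0.7137


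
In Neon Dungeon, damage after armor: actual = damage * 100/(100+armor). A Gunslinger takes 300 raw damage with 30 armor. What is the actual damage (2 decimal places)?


actual = 300 * 100 / (100 + 30)
= 300 * 100 / 130
= 30000 / 130
= 230.77

230.77 damage


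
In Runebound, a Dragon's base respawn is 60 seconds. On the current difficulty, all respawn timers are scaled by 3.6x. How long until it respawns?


Respawn time = base * multiplier
= 60 * 3.6
= 216.0 seconds

216.0 seconds


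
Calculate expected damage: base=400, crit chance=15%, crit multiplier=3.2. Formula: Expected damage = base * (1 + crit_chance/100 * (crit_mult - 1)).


E[dmg] = base * (1 + crit_chance * (crit_mult - 1))
cc as decimal = 15/100 = 0.15
cm - 1 = 3.2 - 1 = 2.2
Bonus factor = 0.15 * 2.2 = 0.33
Total multiplier = 1 + 0.33 = 1.33
Expected damage = 400 * 1.33 = 532.00

532.00 damage


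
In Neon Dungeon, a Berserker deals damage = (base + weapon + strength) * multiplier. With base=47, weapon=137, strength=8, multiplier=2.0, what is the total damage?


Sum base + weapon + str = 47 + 137 + 8 = 192
Multiply by 2.0:
192 * 2.0 = 384.0

384.0 damage


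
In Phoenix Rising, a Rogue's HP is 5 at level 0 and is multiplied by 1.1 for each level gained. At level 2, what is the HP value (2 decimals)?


value = base * growth^level
= 5 * 1.1^2
= 5 * 1.21
= 6.05

6.05 HP


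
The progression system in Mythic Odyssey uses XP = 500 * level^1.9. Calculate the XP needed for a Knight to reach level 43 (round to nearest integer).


XP = 500 * level^1.9
Substitute level = 43:
XP = 500 * 43^1.9
= 500 * 1269.3754
= 634688

634688 XP


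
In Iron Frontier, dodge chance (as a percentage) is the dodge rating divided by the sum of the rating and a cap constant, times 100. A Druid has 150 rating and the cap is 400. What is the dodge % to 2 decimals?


dodge% = 150 / (150 + 400) * 100
= 150 / 550 * 100
= 0.272727 * 100
= 27.27%

27.27%


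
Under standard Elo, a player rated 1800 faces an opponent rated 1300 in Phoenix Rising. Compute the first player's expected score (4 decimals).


Elo expected score: Ea = 1/(1 + 10^((Rb-Ra)/400))
Rb - Ra = 1300 - 1800 = -500
(Rb-Ra)/400 = -500/400 = -1.25
10^-1.25 = 0.056234
Ea = 1/(1 + 0.056234) = 1/1.056234 = 0.9468

0.9468


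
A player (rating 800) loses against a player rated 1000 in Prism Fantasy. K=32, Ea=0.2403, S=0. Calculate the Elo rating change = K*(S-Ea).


Elo update: delta = K * (S - Ea), where S = 0 (loses)
S - Ea = 0 - 0.2403 = -0.2403
Rating change = 32 * -0.2403
= -7.69

-7.69 rating points


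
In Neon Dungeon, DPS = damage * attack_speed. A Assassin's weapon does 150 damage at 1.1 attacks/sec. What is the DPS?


DPS = damage * attack_speed
= 150 * 1.1
= 165.0

165.0 DPS


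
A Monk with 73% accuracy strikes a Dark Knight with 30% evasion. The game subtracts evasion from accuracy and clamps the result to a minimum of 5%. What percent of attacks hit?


accuracy - evasion = 73 - 30 = 43
Apply floor: max(43, 5) = 43
Hit chance = 43%

43%


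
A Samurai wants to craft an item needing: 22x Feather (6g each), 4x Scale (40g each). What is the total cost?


Cost breakdown:
  Feather: 22 * 6 = 132
  Scale: 4 * 40 = 160
Total = 132 + 160 = 292

292 gold


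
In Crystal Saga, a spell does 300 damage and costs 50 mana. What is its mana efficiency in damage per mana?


Efficiency = damage / mana
= 300 / 50
= 6.00

6.00 dmg/mana


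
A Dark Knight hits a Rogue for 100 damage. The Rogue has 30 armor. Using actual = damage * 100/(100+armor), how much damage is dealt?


actual = 100 * 100 / (100 + 30)
= 100 * 100 / 130
= 10000 / 130
= 76.92

76.92 damage


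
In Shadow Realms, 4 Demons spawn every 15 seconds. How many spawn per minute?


Spawns per minute = count * (60 / interval)
= 4 * (60 / 15)
= 4 * 4.0
= 16.0

16.0 per minute


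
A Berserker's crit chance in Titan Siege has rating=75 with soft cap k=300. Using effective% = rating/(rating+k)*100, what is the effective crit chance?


effective% = rating / (rating + k) * 100
= 75 / (75 + 300) * 100
= 75 / 375 * 100
= 0.2 * 100
= 20.00%

20.00%


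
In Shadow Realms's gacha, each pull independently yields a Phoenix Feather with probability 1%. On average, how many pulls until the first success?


Expected pulls for a geometric distribution = 1/p = 100 / rate%
= 100 / 1
= 100.0

100.0 pulls


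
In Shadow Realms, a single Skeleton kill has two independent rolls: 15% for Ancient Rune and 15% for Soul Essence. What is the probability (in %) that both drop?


For independent events, P(both) = P(A) * P(B)
= 15% * 15%
= 225 / 100 %
= 2.25%

2.25%


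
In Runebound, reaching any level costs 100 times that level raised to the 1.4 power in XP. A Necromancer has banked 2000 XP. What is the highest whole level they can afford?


XP = 100 * level^1.4, so level = (XP / 100)^(1/1.4)
= (2000 / 100)^(1/1.4)
= 20.0^0.7143
= 8.4978
Floor: level = 8

level 8


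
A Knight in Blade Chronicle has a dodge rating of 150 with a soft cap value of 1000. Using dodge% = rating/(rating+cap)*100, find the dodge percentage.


dodge% = 150 / (150 + 1000) * 100
= 150 / 1150 * 100
= 0.130435 * 100
= 13.04%

13.04%


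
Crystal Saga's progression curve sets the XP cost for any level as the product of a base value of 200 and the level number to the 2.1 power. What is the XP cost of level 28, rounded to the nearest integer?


XP = 200 * level^2.1
Substitute level = 28:
XP = 200 * 28^2.1
= 200 * 1094.0366
= 218807

218807 XP


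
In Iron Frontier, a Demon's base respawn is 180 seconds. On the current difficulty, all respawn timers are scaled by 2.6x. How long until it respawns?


Respawn time = base * multiplier
= 180 * 2.6
= 468.0 seconds

468.0 seconds


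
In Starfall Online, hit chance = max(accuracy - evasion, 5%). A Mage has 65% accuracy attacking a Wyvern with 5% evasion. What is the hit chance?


accuracy - evasion = 65 - 5 = 60
Apply floor: max(60, 5) = 60
Hit chance = 60%

60%


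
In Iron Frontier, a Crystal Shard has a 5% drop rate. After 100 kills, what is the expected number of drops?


Expected drops = kills * (drop_rate / 100)
= 100 * (5 / 100)
= 100 * 0.05
= 5.0

5.0 drops


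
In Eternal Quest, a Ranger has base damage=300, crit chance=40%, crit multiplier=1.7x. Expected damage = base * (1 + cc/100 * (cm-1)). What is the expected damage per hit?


E[dmg] = base * (1 + crit_chance * (crit_mult - 1))
cc as decimal = 40/100 = 0.4
cm - 1 = 1.7 - 1 = 0.7
Bonus factor = 0.4 * 0.7 = 0.28
Total multiplier = 1 + 0.28 = 1.28
Expected damage = 300 * 1.28 = 384.00

384.00 damage


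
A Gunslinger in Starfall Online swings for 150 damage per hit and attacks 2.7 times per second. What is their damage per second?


DPS = damage * attack_speed
= 150 * 2.7
= 405.0

405.0 DPS


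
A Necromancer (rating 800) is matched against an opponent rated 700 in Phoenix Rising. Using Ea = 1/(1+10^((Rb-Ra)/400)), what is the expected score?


Elo expected score: Ea = 1/(1 + 10^((Rb-Ra)/400))
Rb - Ra = 700 - 800 = -100
(Rb-Ra)/400 = -100/400 = -0.25
10^-0.25 = 0.562341
Ea = 1/(1 + 0.562341) = 1/1.562341 = 0.6401

0.6401


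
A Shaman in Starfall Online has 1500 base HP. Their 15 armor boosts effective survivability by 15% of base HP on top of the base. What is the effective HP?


EHP = 1500 * (1 + 15/100)
= 1500 * (1 + 0.15)
= 1500 * 1.15
= 1725.0

1725.0 EHP


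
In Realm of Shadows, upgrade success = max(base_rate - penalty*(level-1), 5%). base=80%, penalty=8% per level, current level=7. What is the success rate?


raw_rate = 80 - 8 * (7 - 1)
= 80 - 8 * 6
= 80 - 48
= 32
Apply floor: max(32, 5) = 32%

32%


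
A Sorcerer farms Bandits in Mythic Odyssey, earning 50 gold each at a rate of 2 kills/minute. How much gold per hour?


Gold per minute = 50 * 2 = 100
Gold per hour = 100 * 60 = 6000

6000 gold/hour


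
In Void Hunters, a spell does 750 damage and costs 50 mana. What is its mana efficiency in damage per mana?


Efficiency = damage / mana
= 750 / 50
= 15.00

15.00 dmg/mana


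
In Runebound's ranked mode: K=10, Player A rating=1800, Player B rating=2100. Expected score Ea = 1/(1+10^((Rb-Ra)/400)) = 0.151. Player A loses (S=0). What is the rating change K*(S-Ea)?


Elo update: delta = K * (S - Ea), where S = 0 (loses)
S - Ea = 0 - 0.151 = -0.151
Rating change = 10 * -0.151
= -1.51

-1.51 rating points


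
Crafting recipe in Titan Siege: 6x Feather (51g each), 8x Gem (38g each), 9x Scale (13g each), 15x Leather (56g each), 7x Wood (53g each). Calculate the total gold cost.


Cost breakdown:
  Feather: 6 * 51 = 306
  Gem: 8 * 38 = 304
  Scale: 9 * 13 = 117
  Leather: 15 * 56 = 840
  Wood: 7 * 53 = 371
Total = 306 + 304 + 117 + 840 + 371 = 1938

1938 gold


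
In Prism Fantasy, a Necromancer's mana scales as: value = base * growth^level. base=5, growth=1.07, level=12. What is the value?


value = base * growth^level
= 5 * 1.07^12
= 5 * 2.252192
= 11.26

11.26 mana


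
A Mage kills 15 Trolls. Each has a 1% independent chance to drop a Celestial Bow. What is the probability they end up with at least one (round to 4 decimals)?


P(at least one) = 1 - P(none) = 1 - (1-p)^n
p = 1/100 = 0.01
1 - p = 0.99
(1 - p)^15 = 0.99^15 = 0.860058
P(at least one) = 1 - 0.860058 = 0.1399

0.1399


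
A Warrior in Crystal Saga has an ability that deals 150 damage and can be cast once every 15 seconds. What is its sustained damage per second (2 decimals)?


DPS = damage / cooldown
= 150 / 15
= 10.00

10.00 DPS


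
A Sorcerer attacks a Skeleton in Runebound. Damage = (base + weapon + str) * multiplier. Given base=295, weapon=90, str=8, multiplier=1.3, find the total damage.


Sum base + weapon + str = 295 + 90 + 8 = 393
Multiply by 1.3:
393 * 1.3 = 510.9

510.9 damage


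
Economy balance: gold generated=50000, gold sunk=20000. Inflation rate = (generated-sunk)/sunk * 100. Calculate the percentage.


Net gold = 50000 - 20000 = 30000
Inflation rate = net / sunk * 100 = 30000 / 20000 * 100
= 1.5 * 100
= 150.00%

150.00%


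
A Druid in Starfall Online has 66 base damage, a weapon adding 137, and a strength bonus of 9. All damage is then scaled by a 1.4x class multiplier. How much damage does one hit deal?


Sum base + weapon + str = 66 + 137 + 9 = 212
Multiply by 1.4:
212 * 1.4 = 296.8

296.8 damage


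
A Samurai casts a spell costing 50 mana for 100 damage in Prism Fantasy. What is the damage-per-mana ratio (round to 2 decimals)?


Efficiency = damage / mana
= 100 / 50
= 2.00

2.00 dmg/mana


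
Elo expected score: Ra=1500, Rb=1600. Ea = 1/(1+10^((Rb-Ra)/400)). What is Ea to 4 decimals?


Elo expected score: Ea = 1/(1 + 10^((Rb-Ra)/400))
Rb - Ra = 1600 - 1500 = 100
(Rb-Ra)/400 = 100/400 = 0.25
10^0.25 = 1.778279
Ea = 1/(1 + 1.778279) = 1/2.778279 = 0.3599

0.3599


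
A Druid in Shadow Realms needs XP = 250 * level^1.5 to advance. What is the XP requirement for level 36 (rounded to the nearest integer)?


XP = 250 * level^1.5
Substitute level = 36:
XP = 250 * 36^1.5
= 250 * 216.0
= 54000

54000 XP


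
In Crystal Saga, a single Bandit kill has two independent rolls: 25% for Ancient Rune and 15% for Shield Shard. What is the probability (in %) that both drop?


For independent events, P(both) = P(A) * P(B)
= 25% * 15%
= 375 / 100 %
= 3.75%

3.75%


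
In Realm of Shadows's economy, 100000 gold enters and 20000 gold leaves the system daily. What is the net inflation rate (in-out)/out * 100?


Net gold = 100000 - 20000 = 80000
Inflation rate = net / sunk * 100 = 80000 / 20000 * 100
= 4.0 * 100
= 400.00%

400.00%


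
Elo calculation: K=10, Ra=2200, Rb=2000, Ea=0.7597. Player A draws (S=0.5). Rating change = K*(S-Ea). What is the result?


Elo update: delta = K * (S - Ea), where S = 0.5 (draws)
S - Ea = 0.5 - 0.7597 = -0.2597
Rating change = 10 * -0.2597
= -2.60

-2.60 rating points


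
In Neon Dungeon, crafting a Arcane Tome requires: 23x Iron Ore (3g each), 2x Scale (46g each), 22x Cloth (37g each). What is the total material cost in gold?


Cost breakdown:
  Iron Ore: 23 * 3 = 69
  Scale: 2 * 46 = 92
  Cloth: 22 * 37 = 814
Total = 69 + 92 + 814 = 975

975 gold


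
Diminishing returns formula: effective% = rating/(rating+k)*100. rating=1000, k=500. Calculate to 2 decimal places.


effective% = rating / (rating + k) * 100
= 1000 / (1000 + 500) * 100
= 1000 / 1500 * 100
= 0.666667 * 100
= 66.67%

66.67%


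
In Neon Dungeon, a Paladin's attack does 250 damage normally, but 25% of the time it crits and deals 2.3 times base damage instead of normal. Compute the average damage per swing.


E[dmg] = base * (1 + crit_chance * (crit_mult - 1))
cc as decimal = 25/100 = 0.25
cm - 1 = 2.3 - 1 = 1.3
Bonus factor = 0.25 * 1.3 = 0.325
Total multiplier = 1 + 0.325 = 1.325
Expected damage = 250 * 1.325 = 331.25

331.25 damage


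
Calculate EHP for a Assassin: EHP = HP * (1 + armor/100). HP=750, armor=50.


EHP = 750 * (1 + 50/100)
= 750 * (1 + 0.5)
= 750 * 1.5
= 1125.0

1125.0 EHP


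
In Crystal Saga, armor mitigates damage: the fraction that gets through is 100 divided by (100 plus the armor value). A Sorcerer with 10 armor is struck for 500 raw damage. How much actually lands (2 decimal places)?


actual = 500 * 100 / (100 + 10)
= 500 * 100 / 110
= 50000 / 110
= 454.55

454.55 damage


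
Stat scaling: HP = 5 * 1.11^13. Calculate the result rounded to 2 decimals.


value = base * growth^level
= 5 * 1.11^13
= 5 * 3.88328
= 19.42

19.42 HP


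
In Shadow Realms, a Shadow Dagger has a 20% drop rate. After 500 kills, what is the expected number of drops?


Expected drops = kills * (drop_rate / 100)
= 500 * (20 / 100)
= 500 * 0.2
= 100.0

100.0 drops


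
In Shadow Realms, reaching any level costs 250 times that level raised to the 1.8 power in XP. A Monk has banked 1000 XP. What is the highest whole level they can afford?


XP = 250 * level^1.8, so level = (XP / 250)^(1/1.8)
= (1000 / 250)^(1/1.8)
= 4.0^0.5556
= 2.1601
Floor: level = 2

level 2


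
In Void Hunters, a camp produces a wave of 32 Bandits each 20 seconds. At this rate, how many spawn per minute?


Spawns per minute = count * (60 / interval)
= 32 * (60 / 20)
= 32 * 3.0
= 96.0

96.0 per minute


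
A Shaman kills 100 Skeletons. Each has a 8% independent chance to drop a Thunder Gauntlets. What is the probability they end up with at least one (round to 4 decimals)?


P(at least one) = 1 - P(none) = 1 - (1-p)^n
p = 8/100 = 0.08
1 - p = 0.92
(1 - p)^100 = 0.92^100 = 0.000239
P(at least one) = 1 - 0.000239 = 0.9998

0.9998


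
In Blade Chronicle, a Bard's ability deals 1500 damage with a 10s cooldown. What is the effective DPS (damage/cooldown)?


DPS = damage / cooldown
= 1500 / 10
= 150.00

150.00 DPS


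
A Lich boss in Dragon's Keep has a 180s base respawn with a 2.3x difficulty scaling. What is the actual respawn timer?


Respawn time = base * multiplier
= 180 * 2.3
= 414.0 seconds

414.0 seconds


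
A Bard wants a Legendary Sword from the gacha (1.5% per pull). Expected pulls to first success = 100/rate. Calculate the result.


Expected pulls for a geometric distribution = 1/p = 100 / rate%
= 100 / 1.5
= 66.67

66.67 pulls


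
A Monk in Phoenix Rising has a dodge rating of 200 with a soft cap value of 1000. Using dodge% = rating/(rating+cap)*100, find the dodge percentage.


dodge% = 200 / (200 + 1000) * 100
= 200 / 1200 * 100
= 0.166667 * 100
= 16.67%

16.67%


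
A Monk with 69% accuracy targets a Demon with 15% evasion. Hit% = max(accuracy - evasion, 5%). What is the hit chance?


accuracy - evasion = 69 - 15 = 54
Apply floor: max(54, 5) = 54
Hit chance = 54%

54%


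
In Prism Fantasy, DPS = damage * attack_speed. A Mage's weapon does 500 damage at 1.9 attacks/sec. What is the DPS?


DPS = damage * attack_speed
= 500 * 1.9
= 950.0

950.0 DPS


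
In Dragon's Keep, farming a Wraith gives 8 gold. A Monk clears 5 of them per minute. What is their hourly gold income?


Gold per minute = 8 * 5 = 40
Gold per hour = 40 * 60 = 2400

2400 gold/hour


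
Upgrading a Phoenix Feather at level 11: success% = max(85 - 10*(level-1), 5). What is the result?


raw_rate = 85 - 10 * (11 - 1)
= 85 - 10 * 10
= 85 - 100
= -15
Apply floor: max(-15, 5) = 5%

5%


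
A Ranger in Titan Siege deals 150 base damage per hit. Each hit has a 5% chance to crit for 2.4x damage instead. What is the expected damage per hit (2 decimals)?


E[dmg] = base * (1 + crit_chance * (crit_mult - 1))
cc as decimal = 5/100 = 0.05
cm - 1 = 2.4 - 1 = 1.4
Bonus factor = 0.05 * 1.4 = 0.07
Total multiplier = 1 + 0.07 = 1.07
Expected damage = 150 * 1.07 = 160.50

160.50 damage
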